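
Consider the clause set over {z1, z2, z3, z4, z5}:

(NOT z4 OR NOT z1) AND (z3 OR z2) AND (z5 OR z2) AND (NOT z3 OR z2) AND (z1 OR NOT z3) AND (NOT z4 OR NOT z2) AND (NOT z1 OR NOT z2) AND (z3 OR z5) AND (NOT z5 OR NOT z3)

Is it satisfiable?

Case z4 = false:
Case z3 = false:
(z2) alone gives z2 = true.
(NOT z1) alone gives z1 = false.
(z5) alone gives z5 = true.
All clauses are satisfied.
A satisfying assignment: z1=false, z2=true, z3=false, z4=false, z5=true.

Yes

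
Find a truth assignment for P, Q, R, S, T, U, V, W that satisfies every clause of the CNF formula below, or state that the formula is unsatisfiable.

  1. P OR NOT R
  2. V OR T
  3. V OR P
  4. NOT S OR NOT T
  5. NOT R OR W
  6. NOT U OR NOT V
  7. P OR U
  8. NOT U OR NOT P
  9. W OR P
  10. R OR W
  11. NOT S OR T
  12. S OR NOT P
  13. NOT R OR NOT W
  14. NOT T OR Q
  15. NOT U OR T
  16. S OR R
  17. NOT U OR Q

Try P = true.
From the singleton clause (NOT U), U = false.
From the singleton clause (S), S = true.
From the singleton clause (NOT T), T = false.
That conflicts with the unit clause (T).
Backtrack on P: now try P = false.
From the singleton clause (NOT R), R = false.
From the singleton clause (V), V = true.
From the singleton clause (NOT U), U = false.
That conflicts with the unit clause (U).
Both values of P lead to a conflict.

UNSATISFIABLE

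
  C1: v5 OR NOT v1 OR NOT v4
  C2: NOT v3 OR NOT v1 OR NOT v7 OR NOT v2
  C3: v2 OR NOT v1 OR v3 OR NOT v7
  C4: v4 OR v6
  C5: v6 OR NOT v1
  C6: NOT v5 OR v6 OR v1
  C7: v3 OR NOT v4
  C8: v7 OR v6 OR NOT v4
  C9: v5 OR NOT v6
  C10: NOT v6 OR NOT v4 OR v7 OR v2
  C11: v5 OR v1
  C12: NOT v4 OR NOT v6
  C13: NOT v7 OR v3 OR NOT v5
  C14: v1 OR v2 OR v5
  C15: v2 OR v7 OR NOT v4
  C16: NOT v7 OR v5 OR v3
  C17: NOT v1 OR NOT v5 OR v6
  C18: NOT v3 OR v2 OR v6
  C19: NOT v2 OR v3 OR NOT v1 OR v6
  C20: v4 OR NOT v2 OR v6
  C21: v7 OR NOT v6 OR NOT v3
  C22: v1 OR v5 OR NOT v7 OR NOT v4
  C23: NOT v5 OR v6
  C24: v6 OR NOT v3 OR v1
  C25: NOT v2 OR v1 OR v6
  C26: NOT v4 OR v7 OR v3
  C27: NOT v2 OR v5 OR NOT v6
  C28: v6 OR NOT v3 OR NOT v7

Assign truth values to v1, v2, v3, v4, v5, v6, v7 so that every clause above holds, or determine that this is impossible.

v1=false; v2=true; v3=false; v4=false; v5=true; v6=true; v7=false

Try v4 = false.
(v6) alone gives v6 = true.
(v5) alone gives v5 = true.
Try v7 = false.
(NOT v3) alone gives v3 = false.
All clauses hold; v1, v2 can take either value.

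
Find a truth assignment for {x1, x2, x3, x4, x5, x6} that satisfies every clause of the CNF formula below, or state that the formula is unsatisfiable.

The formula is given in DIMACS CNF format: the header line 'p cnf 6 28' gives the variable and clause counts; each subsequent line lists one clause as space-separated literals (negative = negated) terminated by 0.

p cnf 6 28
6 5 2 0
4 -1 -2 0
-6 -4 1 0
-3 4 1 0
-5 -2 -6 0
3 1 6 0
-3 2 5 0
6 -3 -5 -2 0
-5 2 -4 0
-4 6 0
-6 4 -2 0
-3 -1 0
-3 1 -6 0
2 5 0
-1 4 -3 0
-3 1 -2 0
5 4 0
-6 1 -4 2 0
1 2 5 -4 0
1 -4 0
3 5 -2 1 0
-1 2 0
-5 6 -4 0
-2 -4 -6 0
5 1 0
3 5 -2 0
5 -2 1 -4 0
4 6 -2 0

x1=False, x2=False, x3=False, x4=False, x5=True, x6=True

Branch on x4: set x4 = False.
From the singleton clause (x5), x5 = True.
Branch on x1: set x1 = False.
From the singleton clause (¬x3), x3 = False.
From the singleton clause (x6), x6 = True.
From the singleton clause (¬x2), x2 = False.
All clauses are satisfied.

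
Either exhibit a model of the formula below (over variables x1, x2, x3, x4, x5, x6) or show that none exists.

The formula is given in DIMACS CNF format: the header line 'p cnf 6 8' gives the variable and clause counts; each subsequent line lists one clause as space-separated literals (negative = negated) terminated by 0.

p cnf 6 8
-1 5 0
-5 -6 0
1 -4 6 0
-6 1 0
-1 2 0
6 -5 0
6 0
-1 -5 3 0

Unit clause (x6) forces x6 = True.
Unit clause (¬x5) forces x5 = False.
Unit clause (¬x1) forces x1 = False.
That conflicts with the unit clause (x1).

UNSATISFIABLE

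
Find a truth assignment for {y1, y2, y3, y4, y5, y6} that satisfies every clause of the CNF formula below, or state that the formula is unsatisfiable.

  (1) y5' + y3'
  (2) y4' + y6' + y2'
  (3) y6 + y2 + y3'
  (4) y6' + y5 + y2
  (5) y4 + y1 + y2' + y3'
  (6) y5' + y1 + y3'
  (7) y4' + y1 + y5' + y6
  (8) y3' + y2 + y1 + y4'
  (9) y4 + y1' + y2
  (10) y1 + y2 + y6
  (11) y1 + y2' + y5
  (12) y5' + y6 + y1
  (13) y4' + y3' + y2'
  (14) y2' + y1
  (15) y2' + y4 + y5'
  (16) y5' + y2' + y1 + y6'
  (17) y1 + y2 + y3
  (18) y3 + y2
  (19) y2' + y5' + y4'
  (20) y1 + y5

y1: 1, y2: 1, y3: 0, y4: 1, y5: 0, y6: 0

Try y5 = 0.
Unit clause (y1) forces y1 = 1.
Try y6 = 0.
Try y2 = 1.
Try y4 = 1.
Unit clause (y3') forces y3 = 0.
All clauses are satisfied.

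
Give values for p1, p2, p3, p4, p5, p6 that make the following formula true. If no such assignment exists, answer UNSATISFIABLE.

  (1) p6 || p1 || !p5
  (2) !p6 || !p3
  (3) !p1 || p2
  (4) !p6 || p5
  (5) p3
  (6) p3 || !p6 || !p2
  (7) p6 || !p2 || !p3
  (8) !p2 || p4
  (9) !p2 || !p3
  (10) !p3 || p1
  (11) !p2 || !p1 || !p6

The clause (p3) is unit, so p3 = true.
The clause (!p6) is unit, so p6 = false.
The clause (!p2) is unit, so p2 = false.
The clause (!p1) is unit, so p1 = false.
Now (p1) is unsatisfied and unit — conflict.

UNSATISFIABLE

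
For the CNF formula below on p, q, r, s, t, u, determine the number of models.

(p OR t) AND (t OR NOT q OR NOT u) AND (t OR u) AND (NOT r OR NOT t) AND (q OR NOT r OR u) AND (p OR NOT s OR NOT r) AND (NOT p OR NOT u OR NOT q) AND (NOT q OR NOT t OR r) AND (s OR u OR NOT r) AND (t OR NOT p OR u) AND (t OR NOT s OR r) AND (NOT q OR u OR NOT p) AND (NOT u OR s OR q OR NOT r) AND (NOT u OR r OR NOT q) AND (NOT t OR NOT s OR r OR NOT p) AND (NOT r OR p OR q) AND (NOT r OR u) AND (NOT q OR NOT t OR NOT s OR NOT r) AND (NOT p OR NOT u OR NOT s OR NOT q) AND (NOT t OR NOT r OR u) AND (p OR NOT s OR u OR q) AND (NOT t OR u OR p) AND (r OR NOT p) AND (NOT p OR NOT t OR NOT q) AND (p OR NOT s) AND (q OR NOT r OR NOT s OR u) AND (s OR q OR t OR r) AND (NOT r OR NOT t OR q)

2

There are 2^6 = 64 truth assignments over (p, q, r, s, t, u).
Split on u. With u = true, the clauses containing u are satisfied and NOT u drops from the rest; 2 of the 2^5 = 32 assignments to the other variables satisfy what remains.
With u = false, by the same count on the reduced clause set, 0 assignments work.
(One model: p=F, q=F, r=F, s=F, t=T, u=T.)
Total: 2 + 0 = 2.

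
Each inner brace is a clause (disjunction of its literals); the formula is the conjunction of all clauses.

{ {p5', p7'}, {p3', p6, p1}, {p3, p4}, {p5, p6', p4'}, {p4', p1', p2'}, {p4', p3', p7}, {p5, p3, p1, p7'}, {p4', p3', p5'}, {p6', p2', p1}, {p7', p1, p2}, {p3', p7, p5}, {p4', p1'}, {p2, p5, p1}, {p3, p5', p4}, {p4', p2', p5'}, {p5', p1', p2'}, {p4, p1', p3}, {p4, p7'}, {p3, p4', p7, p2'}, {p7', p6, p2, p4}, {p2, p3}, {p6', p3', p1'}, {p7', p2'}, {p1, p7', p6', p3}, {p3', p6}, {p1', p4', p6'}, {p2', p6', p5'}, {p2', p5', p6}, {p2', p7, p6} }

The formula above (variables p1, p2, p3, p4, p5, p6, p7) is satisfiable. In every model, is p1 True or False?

False

Suppose p1 = 1.
The clause (p4') is unit, so p4 = 0.
The clause (p3) is unit, so p3 = 1.
The clause (p7') is unit, so p7 = 0.
The clause (p5) is unit, so p5 = 1.
The clause (p2') is unit, so p2 = 0.
The clause (p6') is unit, so p6 = 0.
Now (p6) is unsatisfied and unit — conflict.
So every satisfying assignment has p1 = False.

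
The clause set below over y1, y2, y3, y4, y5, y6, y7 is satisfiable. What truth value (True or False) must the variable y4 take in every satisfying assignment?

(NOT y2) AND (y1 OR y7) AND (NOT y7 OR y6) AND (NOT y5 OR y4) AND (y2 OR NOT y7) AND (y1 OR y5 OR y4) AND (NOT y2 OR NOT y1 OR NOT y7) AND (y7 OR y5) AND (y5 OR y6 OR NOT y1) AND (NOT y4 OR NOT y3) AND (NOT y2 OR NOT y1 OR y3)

True

Suppose y4 = false.
(NOT y2) alone gives y2 = false.
(NOT y5) alone gives y5 = false.
(NOT y7) alone gives y7 = false.
Now (y7) is unsatisfied and unit — conflict.
So every satisfying assignment has y4 = True.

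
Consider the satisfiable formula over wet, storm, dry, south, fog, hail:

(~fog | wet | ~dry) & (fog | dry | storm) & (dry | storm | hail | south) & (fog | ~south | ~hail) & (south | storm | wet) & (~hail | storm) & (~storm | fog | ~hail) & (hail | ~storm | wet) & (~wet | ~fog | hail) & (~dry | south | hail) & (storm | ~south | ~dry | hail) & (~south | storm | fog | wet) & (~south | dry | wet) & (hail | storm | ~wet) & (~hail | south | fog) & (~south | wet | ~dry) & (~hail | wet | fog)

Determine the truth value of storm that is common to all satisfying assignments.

Suppose storm = 0.
The clause (~hail) is unit, so hail = 0.
The clause (~wet) is unit, so wet = 0.
The clause (south) is unit, so south = 1.
The clause (~dry) is unit, so dry = 0.
Now (dry) is unsatisfied and unit — conflict.
So every satisfying assignment has storm = True.

True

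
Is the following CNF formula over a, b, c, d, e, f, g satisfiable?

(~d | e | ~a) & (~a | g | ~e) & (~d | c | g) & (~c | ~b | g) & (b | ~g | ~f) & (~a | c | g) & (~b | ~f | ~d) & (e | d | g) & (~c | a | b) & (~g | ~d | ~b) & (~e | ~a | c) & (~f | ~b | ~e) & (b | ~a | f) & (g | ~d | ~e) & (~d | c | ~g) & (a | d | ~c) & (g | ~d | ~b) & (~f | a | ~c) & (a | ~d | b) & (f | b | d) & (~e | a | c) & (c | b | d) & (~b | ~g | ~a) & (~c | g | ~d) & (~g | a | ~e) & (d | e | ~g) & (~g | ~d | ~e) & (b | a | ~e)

No

Case d = 0:
Case e = 1:
Case a = 0:
(~c) alone gives c = 0.
That conflicts with the unit clause (c).
Undo a and try a = 1.
(g) alone gives g = 1.
(c) alone gives c = 1.
(~b) alone gives b = 0.
(~f) alone gives f = 0.
That conflicts with the unit clause (f).
Neither a = 1 nor a = 0 works.
Undo e and try e = 0.
(g) alone gives g = 1.
That conflicts with the unit clause (~g).
Neither e = 1 nor e = 0 works.
Undo d and try d = 1.
Case e = 1:
(g) alone gives g = 1.
That conflicts with the unit clause (~g).
Undo e and try e = 0.
(~a) alone gives a = 0.
(b) alone gives b = 1.
(~f) alone gives f = 0.
(~g) alone gives g = 0.
That conflicts with the unit clause (g).
Neither e = 1 nor e = 0 works.
Neither d = 1 nor d = 0 works.
No assignment satisfies every clause.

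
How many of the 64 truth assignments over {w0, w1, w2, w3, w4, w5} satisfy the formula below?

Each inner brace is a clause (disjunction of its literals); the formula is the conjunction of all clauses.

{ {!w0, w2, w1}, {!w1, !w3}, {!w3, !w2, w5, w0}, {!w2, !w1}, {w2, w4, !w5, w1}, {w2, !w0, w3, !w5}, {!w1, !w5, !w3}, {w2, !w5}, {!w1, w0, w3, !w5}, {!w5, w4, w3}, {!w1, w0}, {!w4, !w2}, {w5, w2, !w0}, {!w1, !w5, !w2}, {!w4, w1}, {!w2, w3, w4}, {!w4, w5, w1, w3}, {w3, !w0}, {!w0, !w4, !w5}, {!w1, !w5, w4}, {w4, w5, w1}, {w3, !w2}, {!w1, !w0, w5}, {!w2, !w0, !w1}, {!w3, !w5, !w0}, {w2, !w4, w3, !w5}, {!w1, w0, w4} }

1

There are 2^6 = 64 truth assignments over (w0, w1, w2, w3, w4, w5).
Split on w1. With w1 = true, the clauses containing w1 are satisfied and !w1 drops from the rest; 0 of the 2^5 = 32 assignments to the other variables satisfy what remains.
With w1 = false, by the same count on the reduced clause set, 1 assignment works.
Total: 0 + 1 = 1.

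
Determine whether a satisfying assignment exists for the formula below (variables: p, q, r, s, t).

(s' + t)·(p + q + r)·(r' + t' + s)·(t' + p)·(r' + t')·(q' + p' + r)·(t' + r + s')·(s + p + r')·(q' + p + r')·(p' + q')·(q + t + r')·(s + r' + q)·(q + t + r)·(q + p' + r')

Yes

Suppose s = 0.
Suppose r = 0.
Suppose p = 0.
Unit clause (q) forces q = 1.
Unit clause (t') forces t = 0.
Every clause now holds.
A satisfying assignment: p: 0,  q: 1,  r: 0,  s: 0,  t: 0.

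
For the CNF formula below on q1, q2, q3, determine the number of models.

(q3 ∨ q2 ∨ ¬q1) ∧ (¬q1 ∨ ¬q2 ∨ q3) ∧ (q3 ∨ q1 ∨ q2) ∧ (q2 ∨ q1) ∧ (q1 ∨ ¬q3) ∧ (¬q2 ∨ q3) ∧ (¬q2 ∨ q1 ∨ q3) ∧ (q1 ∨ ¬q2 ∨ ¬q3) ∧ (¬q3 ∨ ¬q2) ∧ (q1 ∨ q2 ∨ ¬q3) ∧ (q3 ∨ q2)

1

There are 2^3 = 8 truth assignments over (q1, q2, q3).
Check each against the 11 clauses (columns in the order q1, q2, q3):
  F F F  ✗ fails (q3 ∨ q1 ∨ q2)
  F F T  ✗ fails (q2 ∨ q1)
  F T F  ✗ fails (¬q2 ∨ q3)
  F T T  ✗ fails (q1 ∨ ¬q3)
  T F F  ✗ fails (q3 ∨ q2 ∨ ¬q1)
  T F T  ✓ satisfies all
  T T F  ✗ fails (¬q1 ∨ ¬q2 ∨ q3)
  T T T  ✗ fails (¬q3 ∨ ¬q2)
1 of the 8 rows is a model.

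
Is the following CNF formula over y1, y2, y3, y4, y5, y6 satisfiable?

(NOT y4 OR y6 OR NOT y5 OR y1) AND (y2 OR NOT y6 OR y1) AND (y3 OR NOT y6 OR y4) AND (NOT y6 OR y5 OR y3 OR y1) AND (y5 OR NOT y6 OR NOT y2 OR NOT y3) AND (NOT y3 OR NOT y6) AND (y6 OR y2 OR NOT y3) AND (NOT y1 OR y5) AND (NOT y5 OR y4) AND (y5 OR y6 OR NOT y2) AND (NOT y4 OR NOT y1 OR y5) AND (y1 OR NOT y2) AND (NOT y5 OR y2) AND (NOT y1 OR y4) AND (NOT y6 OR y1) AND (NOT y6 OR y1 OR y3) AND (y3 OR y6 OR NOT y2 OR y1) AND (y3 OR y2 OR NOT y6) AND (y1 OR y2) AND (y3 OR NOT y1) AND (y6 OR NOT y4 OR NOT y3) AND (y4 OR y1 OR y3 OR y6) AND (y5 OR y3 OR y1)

No

Branch on y3: set y3 = false.
The clause (NOT y1) is unit, so y1 = false.
The clause (NOT y2) is unit, so y2 = false.
But (y2) is also a unit clause — contradiction.
Undo y3 and try y3 = true.
The clause (NOT y6) is unit, so y6 = false.
The clause (y2) is unit, so y2 = true.
The clause (y5) is unit, so y5 = true.
The clause (y4) is unit, so y4 = true.
But (NOT y4) is also a unit clause — contradiction.
Neither y3 = true nor y3 = false works.
No assignment satisfies every clause.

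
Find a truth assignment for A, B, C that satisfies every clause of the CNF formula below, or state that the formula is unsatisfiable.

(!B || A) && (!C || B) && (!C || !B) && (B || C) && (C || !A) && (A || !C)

UNSATISFIABLE

Case B = false:
The clause (!C) is unit, so C = false.
But (C) is also a unit clause — contradiction.
Undo B and try B = true.
The clause (A) is unit, so A = true.
The clause (!C) is unit, so C = false.
But (C) is also a unit clause — contradiction.
Neither B = true nor B = false works.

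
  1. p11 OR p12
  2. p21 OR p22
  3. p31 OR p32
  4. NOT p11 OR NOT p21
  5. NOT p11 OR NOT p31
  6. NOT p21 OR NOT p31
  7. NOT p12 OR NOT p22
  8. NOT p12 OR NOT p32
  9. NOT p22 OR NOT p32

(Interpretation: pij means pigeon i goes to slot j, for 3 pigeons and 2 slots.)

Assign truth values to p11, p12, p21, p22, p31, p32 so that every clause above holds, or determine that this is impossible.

Branch on p11: set p11 = true.
The clause (NOT p21) is unit, so p21 = false.
The clause (p22) is unit, so p22 = true.
The clause (NOT p31) is unit, so p31 = false.
The clause (p32) is unit, so p32 = true.
But (NOT p32) is also a unit clause — contradiction.
Undo p11 and try p11 = false.
The clause (p12) is unit, so p12 = true.
The clause (NOT p22) is unit, so p22 = false.
The clause (p21) is unit, so p21 = true.
The clause (NOT p31) is unit, so p31 = false.
The clause (p32) is unit, so p32 = true.
But (NOT p32) is also a unit clause — contradiction.
Neither p11 = true nor p11 = false works.

UNSATISFIABLE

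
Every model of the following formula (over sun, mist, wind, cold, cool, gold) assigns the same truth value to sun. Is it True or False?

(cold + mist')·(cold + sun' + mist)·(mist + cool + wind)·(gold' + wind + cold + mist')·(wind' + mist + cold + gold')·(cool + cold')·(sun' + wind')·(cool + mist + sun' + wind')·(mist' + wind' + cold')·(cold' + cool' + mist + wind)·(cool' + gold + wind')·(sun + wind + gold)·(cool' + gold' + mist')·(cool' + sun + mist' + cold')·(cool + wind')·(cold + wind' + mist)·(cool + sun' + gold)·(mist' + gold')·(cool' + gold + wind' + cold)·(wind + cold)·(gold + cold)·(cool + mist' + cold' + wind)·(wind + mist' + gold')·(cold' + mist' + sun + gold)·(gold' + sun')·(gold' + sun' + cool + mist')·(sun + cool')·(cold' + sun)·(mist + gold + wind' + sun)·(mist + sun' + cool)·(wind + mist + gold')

True

Suppose sun = 0.
From the singleton clause (cool'), cool = 0.
From the singleton clause (cold'), cold = 0.
From the singleton clause (mist'), mist = 0.
From the singleton clause (wind), wind = 1.
That conflicts with the unit clause (wind').
So every satisfying assignment has sun = True.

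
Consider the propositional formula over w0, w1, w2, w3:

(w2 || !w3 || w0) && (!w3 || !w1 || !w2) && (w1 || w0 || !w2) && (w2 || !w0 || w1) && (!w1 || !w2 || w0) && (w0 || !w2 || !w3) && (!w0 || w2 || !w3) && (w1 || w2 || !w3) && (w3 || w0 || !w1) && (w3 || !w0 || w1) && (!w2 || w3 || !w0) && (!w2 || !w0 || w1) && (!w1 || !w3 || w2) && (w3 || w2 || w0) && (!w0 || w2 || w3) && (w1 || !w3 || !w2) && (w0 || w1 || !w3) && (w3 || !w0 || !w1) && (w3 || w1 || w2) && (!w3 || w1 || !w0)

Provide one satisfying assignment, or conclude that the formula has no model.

Branch on w2: set w2 = true.
Branch on w3: set w3 = false.
From the singleton clause (!w0), w0 = false.
From the singleton clause (w1), w1 = true.
Now (!w1) is unsatisfied and unit — conflict.
So w3 must be the other value — set w3 = true.
From the singleton clause (!w1), w1 = false.
Now (w1) is unsatisfied and unit — conflict.
Neither w3 = true nor w3 = false works.
So w2 must be the other value — set w2 = false.
Branch on w3: set w3 = false.
From the singleton clause (w0), w0 = true.
Now (!w0) is unsatisfied and unit — conflict.
So w3 must be the other value — set w3 = true.
From the singleton clause (w0), w0 = true.
Now (!w0) is unsatisfied and unit — conflict.
Neither w3 = true nor w3 = false works.
Neither w2 = true nor w2 = false works.

UNSATISFIABLE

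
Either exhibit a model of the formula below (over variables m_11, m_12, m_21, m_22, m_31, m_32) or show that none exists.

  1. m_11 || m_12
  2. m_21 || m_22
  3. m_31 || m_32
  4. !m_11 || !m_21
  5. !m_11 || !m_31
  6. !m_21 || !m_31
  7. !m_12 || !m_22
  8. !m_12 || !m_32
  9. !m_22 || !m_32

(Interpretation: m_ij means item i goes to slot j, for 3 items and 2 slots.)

UNSATISFIABLE

Try m_11 = true.
From the singleton clause (!m_21), m_21 = false.
From the singleton clause (m_22), m_22 = true.
From the singleton clause (!m_31), m_31 = false.
From the singleton clause (m_32), m_32 = true.
Now (!m_32) is unsatisfied and unit — conflict.
Backtrack on m_11: now try m_11 = false.
From the singleton clause (m_12), m_12 = true.
From the singleton clause (!m_22), m_22 = false.
From the singleton clause (m_21), m_21 = true.
From the singleton clause (!m_31), m_31 = false.
From the singleton clause (m_32), m_32 = true.
Now (!m_32) is unsatisfied and unit — conflict.
Either choice for m_11 ends in contradiction.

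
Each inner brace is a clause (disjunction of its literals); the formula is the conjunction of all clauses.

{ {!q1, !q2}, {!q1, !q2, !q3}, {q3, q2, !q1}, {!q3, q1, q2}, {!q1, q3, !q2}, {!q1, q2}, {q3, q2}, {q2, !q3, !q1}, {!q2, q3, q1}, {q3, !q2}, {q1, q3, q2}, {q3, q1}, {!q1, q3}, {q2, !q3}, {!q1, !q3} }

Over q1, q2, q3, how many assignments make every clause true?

1

There are 2^3 = 8 truth assignments over (q1, q2, q3).
Split on q1. With q1 = true, the clauses containing q1 are satisfied and !q1 drops from the rest; 0 of the 2^2 = 4 assignments to the other variables satisfy what remains.
With q1 = false, by the same count on the reduced clause set, 1 assignment works.
(One model: q1=F, q2=T, q3=T.)
Total: 0 + 1 = 1.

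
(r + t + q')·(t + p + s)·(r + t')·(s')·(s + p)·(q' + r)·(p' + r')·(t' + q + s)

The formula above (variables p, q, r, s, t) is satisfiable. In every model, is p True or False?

True

Suppose p = 0.
The clause (s') is unit, so s = 0.
Now (s) is unsatisfied and unit — conflict.
So every satisfying assignment has p = True.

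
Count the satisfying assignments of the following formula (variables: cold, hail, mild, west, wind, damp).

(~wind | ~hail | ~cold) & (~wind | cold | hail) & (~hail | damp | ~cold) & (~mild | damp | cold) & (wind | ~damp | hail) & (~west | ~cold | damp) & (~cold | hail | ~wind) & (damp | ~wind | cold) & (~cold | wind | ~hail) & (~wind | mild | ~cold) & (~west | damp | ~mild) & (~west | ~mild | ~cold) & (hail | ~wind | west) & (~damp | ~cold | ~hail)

There are 2^6 = 64 truth assignments over (cold, hail, mild, west, wind, damp).
Split on west. With west = 1, the clauses containing west are satisfied and ~west drops from the rest; 6 of the 2^5 = 32 assignments to the other variables satisfy what remains.
With west = 0, by the same count on the reduced clause set, 8 assignments work.
Total: 6 + 8 = 14.

14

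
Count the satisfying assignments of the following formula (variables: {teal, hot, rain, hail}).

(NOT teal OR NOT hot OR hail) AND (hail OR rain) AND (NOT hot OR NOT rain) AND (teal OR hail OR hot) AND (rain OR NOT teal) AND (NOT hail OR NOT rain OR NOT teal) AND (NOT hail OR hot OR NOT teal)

There are 2^4 = 16 truth assignments over (teal, hot, rain, hail).
Check each against the 7 clauses (columns in the order teal, hot, rain, hail):
  F F F F  ✗ fails (hail OR rain)
  F F F T  ✓ satisfies all
  F F T F  ✗ fails (teal OR hail OR hot)
  F F T T  ✓ satisfies all
  F T F F  ✗ fails (hail OR rain)
  F T F T  ✓ satisfies all
  F T T F  ✗ fails (NOT hot OR NOT rain)
  F T T T  ✗ fails (NOT hot OR NOT rain)
  T F F F  ✗ fails (hail OR rain)
  T F F T  ✗ fails (rain OR NOT teal)
  T F T F  ✓ satisfies all
  T F T T  ✗ fails (NOT hail OR NOT rain OR NOT teal)
  T T F F  ✗ fails (NOT teal OR NOT hot OR hail)
  T T F T  ✗ fails (rain OR NOT teal)
  T T T F  ✗ fails (NOT teal OR NOT hot OR hail)
  T T T T  ✗ fails (NOT hot OR NOT rain)
4 of the 16 rows are models.

4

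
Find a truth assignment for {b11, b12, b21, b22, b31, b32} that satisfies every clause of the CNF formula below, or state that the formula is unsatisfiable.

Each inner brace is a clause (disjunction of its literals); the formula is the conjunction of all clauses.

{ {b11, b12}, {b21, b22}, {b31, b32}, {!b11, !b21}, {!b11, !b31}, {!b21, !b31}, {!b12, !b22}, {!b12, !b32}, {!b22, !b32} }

Branch on b11: set b11 = true.
Unit clause (!b21) forces b21 = false.
Unit clause (b22) forces b22 = true.
Unit clause (!b31) forces b31 = false.
Unit clause (b32) forces b32 = true.
But (!b32) is also a unit clause — contradiction.
So b11 must be the other value — set b11 = false.
Unit clause (b12) forces b12 = true.
Unit clause (!b22) forces b22 = false.
Unit clause (b21) forces b21 = true.
Unit clause (!b31) forces b31 = false.
Unit clause (b32) forces b32 = true.
But (!b32) is also a unit clause — contradiction.
Both values of b11 lead to a conflict.

UNSATISFIABLE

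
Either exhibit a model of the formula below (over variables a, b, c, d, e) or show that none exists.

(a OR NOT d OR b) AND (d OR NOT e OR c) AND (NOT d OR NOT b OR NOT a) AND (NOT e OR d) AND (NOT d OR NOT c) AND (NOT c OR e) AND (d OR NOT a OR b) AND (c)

UNSATISFIABLE

The clause (c) is unit, so c = true.
The clause (NOT d) is unit, so d = false.
The clause (NOT e) is unit, so e = false.
That conflicts with the unit clause (e).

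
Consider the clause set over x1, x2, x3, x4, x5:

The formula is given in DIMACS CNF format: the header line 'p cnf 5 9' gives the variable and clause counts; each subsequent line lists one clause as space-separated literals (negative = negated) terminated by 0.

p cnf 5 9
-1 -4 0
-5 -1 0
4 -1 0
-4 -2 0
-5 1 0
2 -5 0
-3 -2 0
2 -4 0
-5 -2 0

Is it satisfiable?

Suppose x1 = False.
(¬x5) alone gives x5 = False.
Suppose x4 = False.
Suppose x3 = False.
No clause remains; x2 is free.
A satisfying assignment: x1 ↦ False; x2 ↦ False; x3 ↦ False; x4 ↦ False; x5 ↦ False.

Satisfiable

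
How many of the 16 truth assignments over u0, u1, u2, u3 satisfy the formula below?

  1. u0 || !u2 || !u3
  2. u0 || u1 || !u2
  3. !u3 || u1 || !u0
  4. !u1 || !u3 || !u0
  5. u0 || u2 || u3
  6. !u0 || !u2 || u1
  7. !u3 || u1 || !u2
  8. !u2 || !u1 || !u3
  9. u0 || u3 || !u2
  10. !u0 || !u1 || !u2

There are 2^4 = 16 truth assignments over (u0, u1, u2, u3).
Split on u0. With u0 = true, the clauses containing u0 are satisfied and !u0 drops from the rest; 2 of the 2^3 = 8 assignments to the other variables satisfy what remains.
With u0 = false, by the same count on the reduced clause set, 2 assignments work.
Total: 2 + 2 = 4.

4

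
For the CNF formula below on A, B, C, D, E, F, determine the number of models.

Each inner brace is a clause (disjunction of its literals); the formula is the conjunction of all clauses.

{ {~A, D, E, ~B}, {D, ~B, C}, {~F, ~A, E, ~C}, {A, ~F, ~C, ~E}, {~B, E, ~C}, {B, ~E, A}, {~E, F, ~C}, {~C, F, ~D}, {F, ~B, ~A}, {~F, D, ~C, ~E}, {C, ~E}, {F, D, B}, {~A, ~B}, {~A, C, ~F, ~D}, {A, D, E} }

There are 2^6 = 64 truth assignments over (A, B, C, D, E, F).
Split on C. With C = 1, the clauses containing C are satisfied and ~C drops from the rest; 2 of the 2^5 = 32 assignments to the other variables satisfy what remains.
With C = 0, by the same count on the reduced clause set, 6 assignments work.
Total: 2 + 6 = 8.

8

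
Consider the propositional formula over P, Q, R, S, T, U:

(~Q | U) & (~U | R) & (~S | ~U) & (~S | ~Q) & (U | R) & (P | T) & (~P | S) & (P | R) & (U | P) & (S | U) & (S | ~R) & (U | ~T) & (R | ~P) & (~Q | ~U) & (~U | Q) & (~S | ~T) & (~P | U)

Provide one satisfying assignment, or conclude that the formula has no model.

Branch on Q: set Q = 0.
Unit clause (~U) forces U = 0.
Unit clause (R) forces R = 1.
Unit clause (P) forces P = 1.
That conflicts with the unit clause (~P).
That branch fails; take Q = 1 instead.
Unit clause (U) forces U = 1.
That conflicts with the unit clause (~U).
Both values of Q lead to a conflict.

UNSATISFIABLE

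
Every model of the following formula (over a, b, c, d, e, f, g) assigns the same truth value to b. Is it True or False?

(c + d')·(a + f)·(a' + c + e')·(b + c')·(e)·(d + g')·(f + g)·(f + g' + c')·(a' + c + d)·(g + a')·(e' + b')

Suppose b = 1.
From the singleton clause (e), e = 1.
That conflicts with the unit clause (e').
So every satisfying assignment has b = False.

False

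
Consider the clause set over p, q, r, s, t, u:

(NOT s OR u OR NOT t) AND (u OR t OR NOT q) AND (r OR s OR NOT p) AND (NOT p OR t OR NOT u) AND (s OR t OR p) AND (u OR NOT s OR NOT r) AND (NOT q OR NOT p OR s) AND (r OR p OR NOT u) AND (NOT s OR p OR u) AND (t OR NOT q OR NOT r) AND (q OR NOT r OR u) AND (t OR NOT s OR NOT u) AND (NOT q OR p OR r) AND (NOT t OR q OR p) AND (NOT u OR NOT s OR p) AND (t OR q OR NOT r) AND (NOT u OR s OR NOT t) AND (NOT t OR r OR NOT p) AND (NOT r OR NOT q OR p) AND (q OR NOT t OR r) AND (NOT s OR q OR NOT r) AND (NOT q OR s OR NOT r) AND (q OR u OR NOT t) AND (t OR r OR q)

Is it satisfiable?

Suppose s = true.
Suppose u = true.
From the singleton clause (t), t = true.
From the singleton clause (p), p = true.
From the singleton clause (r), r = true.
From the singleton clause (q), q = true.
All clauses are satisfied.
A satisfying assignment: p=true,  q=true,  r=true,  s=true,  t=true,  u=true.

Yes, satisfiable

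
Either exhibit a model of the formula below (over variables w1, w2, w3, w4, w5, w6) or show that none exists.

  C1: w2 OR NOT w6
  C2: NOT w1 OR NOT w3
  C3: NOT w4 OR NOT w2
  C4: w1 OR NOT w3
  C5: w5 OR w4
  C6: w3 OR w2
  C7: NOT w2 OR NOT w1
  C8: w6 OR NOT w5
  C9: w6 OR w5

w1: false,  w2: true,  w3: false,  w4: false,  w5: true,  w6: true

Case w2 = true:
(NOT w4) alone gives w4 = false.
(w5) alone gives w5 = true.
(NOT w1) alone gives w1 = false.
(NOT w3) alone gives w3 = false.
(w6) alone gives w6 = true.
All clauses are satisfied.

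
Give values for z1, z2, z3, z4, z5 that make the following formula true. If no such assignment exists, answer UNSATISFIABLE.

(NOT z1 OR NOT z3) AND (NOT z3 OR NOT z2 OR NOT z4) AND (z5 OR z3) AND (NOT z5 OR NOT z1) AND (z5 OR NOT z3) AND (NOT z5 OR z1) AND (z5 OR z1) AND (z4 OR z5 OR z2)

UNSATISFIABLE

Branch on z1: set z1 = false.
Unit clause (NOT z5) forces z5 = false.
Now (z5) is unsatisfied and unit — conflict.
That branch fails; take z1 = true instead.
Unit clause (NOT z3) forces z3 = false.
Unit clause (z5) forces z5 = true.
Now (NOT z5) is unsatisfied and unit — conflict.
Either choice for z1 ends in contradiction.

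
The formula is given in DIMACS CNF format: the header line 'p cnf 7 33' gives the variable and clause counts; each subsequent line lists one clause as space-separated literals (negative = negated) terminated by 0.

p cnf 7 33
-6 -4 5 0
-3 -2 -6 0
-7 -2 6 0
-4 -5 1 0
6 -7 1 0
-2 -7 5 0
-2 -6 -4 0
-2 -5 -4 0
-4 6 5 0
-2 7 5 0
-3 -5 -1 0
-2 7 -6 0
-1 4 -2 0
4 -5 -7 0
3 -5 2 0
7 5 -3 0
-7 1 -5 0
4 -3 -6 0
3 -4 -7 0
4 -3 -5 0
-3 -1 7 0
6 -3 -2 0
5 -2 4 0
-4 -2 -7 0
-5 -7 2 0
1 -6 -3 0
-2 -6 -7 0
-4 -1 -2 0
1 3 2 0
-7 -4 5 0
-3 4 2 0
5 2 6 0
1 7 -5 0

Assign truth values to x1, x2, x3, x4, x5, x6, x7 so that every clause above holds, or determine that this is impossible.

x1: True,  x2: False,  x3: False,  x4: False,  x5: False,  x6: True,  x7: False

Suppose x6 = True.
Suppose x4 = False.
The clause (¬x3) is unit, so x3 = False.
Suppose x2 = False.
The clause (¬x5) is unit, so x5 = False.
The clause (x1) is unit, so x1 = True.
Every clause is now satisfied; x7 is unconstrained.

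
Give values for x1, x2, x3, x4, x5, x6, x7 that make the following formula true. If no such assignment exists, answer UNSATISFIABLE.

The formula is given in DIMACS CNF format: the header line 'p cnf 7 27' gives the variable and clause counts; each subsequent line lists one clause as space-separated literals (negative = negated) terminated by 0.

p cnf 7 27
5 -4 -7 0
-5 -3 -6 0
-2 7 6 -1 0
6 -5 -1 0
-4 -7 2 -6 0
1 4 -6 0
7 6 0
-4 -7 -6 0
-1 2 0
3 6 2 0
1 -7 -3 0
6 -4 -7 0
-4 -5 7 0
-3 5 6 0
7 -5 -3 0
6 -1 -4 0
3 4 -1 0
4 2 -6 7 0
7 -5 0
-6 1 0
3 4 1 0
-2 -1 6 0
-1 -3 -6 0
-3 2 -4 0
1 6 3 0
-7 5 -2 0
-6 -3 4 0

Case x7 = False:
Unit clause (x6) forces x6 = True.
Unit clause (¬x5) forces x5 = False.
Unit clause (x1) forces x1 = True.
Unit clause (x2) forces x2 = True.
Unit clause (¬x3) forces x3 = False.
Unit clause (x4) forces x4 = True.
Every clause now holds.

x1=True,  x2=True,  x3=False,  x4=True,  x5=False,  x6=True,  x7=False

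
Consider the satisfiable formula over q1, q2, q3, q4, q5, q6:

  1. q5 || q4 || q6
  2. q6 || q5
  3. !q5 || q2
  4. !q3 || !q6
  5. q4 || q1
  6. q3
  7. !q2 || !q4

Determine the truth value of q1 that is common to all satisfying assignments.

Suppose q1 = false.
Unit clause (q4) forces q4 = true.
Unit clause (q3) forces q3 = true.
Unit clause (!q6) forces q6 = false.
Unit clause (q5) forces q5 = true.
Unit clause (q2) forces q2 = true.
But (!q2) is also a unit clause — contradiction.
So every satisfying assignment has q1 = True.

True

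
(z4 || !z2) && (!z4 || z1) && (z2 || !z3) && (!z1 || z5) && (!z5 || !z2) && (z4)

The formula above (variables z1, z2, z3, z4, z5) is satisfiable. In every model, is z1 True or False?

True

Suppose z1 = false.
(!z4) alone gives z4 = false.
That conflicts with the unit clause (z4).
So every satisfying assignment has z1 = True.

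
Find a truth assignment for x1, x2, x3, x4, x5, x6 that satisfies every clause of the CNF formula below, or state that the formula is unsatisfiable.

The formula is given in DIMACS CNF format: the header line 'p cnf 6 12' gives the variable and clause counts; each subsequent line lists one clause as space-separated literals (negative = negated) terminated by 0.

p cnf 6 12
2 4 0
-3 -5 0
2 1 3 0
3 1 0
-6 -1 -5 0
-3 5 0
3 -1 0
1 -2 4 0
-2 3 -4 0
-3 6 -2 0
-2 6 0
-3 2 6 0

Try x2 = True.
(x6) alone gives x6 = True.
Try x3 = False.
(x1) alone gives x1 = True.
That conflicts with the unit clause (¬x1).
Backtrack on x3: now try x3 = True.
(¬x5) alone gives x5 = False.
That conflicts with the unit clause (x5).
Neither x3 = True nor x3 = False works.
Backtrack on x2: now try x2 = False.
(x4) alone gives x4 = True.
Try x3 = False.
(x1) alone gives x1 = True.
That conflicts with the unit clause (¬x1).
Backtrack on x3: now try x3 = True.
(¬x5) alone gives x5 = False.
That conflicts with the unit clause (x5).
Neither x3 = True nor x3 = False works.
Neither x2 = True nor x2 = False works.

UNSATISFIABLE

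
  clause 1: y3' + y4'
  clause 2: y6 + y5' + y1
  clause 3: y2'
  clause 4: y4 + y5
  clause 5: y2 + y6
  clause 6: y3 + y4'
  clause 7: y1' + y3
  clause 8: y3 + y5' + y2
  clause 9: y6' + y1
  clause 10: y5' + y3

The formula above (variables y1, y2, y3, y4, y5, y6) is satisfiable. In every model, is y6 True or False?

Suppose y6 = 0.
From the singleton clause (y2'), y2 = 0.
But (y2) is also a unit clause — contradiction.
So every satisfying assignment has y6 = True.

True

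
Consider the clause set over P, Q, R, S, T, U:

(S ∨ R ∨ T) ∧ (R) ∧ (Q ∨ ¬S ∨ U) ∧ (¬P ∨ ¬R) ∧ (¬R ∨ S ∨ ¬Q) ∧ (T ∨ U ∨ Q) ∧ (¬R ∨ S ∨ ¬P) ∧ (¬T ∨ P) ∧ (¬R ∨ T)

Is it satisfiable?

The clause (R) is unit, so R = True.
The clause (¬P) is unit, so P = False.
The clause (¬T) is unit, so T = False.
Now (T) is unsatisfied and unit — conflict.
No assignment satisfies every clause.

No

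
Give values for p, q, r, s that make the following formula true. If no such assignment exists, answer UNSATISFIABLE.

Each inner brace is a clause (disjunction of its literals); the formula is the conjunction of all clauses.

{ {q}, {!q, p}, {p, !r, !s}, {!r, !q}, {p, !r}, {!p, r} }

The clause (q) is unit, so q = true.
The clause (p) is unit, so p = true.
The clause (!r) is unit, so r = false.
But (r) is also a unit clause — contradiction.

UNSATISFIABLE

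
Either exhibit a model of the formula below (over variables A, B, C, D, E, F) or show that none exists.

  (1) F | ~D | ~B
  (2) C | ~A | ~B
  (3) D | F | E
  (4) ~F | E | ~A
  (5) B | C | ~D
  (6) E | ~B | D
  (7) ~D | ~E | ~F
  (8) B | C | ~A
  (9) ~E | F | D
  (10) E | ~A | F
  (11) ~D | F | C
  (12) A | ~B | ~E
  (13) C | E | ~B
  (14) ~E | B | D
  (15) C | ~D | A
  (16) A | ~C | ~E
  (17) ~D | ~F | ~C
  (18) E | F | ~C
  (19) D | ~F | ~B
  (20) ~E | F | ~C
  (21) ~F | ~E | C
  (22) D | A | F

Suppose F = 1.
Suppose E = 0.
(~A) alone gives A = 0.
Suppose B = 0.
Suppose C = 1.
(~D) alone gives D = 0.
All clauses are satisfied.

A ↦ 0; B ↦ 0; C ↦ 1; D ↦ 0; E ↦ 0; F ↦ 1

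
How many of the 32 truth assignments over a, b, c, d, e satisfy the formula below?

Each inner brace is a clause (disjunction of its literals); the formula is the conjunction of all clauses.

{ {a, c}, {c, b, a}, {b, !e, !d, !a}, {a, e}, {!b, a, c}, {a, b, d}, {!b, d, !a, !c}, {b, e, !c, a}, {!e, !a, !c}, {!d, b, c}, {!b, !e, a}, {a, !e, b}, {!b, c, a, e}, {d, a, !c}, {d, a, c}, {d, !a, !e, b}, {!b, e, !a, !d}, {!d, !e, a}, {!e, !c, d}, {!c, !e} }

6

There are 2^5 = 32 truth assignments over (a, b, c, d, e).
Split on e. With e = true, the clauses containing e are satisfied and !e drops from the rest; 2 of the 2^4 = 16 assignments to the other variables satisfy what remains.
With e = false, by the same count on the reduced clause set, 4 assignments work.
(One model: a=T, b=F, c=F, d=F, e=F.)
Total: 2 + 4 = 6.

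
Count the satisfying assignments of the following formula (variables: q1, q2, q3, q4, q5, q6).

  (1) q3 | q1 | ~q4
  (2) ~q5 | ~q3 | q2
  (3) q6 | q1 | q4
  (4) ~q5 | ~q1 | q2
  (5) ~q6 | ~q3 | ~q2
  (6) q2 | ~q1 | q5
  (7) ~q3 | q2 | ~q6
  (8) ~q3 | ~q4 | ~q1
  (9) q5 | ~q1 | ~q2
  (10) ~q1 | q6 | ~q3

There are 2^6 = 64 truth assignments over (q1, q2, q3, q4, q5, q6).
Split on q4. With q4 = 1, the clauses containing q4 are satisfied and ~q4 drops from the rest; 5 of the 2^5 = 32 assignments to the other variables satisfy what remains.
With q4 = 0, by the same count on the reduced clause set, 6 assignments work.
(One model: q1=F, q2=F, q3=F, q4=F, q5=F, q6=T.)
Total: 5 + 6 = 11.

11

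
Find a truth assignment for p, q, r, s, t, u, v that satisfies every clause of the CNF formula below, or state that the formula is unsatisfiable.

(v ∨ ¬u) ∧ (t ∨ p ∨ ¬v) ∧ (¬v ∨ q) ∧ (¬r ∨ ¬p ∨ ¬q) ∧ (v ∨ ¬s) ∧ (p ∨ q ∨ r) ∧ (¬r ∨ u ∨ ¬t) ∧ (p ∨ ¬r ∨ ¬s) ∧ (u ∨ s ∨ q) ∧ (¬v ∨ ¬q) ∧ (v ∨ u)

UNSATISFIABLE

Try v = True.
(q) alone gives q = True.
Now (¬q) is unsatisfied and unit — conflict.
Backtrack on v: now try v = False.
(¬u) alone gives u = False.
Now (u) is unsatisfied and unit — conflict.
Either choice for v ends in contradiction.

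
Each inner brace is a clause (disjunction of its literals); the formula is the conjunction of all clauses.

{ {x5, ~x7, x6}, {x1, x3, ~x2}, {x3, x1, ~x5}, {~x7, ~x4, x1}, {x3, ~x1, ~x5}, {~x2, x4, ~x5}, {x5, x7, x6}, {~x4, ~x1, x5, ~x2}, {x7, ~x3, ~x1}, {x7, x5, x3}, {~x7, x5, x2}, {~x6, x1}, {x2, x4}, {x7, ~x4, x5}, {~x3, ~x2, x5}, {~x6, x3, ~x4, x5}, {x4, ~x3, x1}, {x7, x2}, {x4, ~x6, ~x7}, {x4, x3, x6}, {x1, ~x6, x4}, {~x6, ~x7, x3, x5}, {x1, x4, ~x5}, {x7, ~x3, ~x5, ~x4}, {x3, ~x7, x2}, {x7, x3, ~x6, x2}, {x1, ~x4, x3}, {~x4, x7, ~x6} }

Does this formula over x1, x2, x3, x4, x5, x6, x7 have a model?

Satisfiable

Suppose x6 = 0.
Suppose x5 = 1.
Suppose x3 = 1.
Suppose x2 = 1.
Unit clause (x4) forces x4 = 1.
Unit clause (x7) forces x7 = 1.
Unit clause (x1) forces x1 = 1.
This assignment satisfies each clause.
A satisfying assignment: x1 ↦ 1, x2 ↦ 1, x3 ↦ 1, x4 ↦ 1, x5 ↦ 1, x6 ↦ 0, x7 ↦ 1.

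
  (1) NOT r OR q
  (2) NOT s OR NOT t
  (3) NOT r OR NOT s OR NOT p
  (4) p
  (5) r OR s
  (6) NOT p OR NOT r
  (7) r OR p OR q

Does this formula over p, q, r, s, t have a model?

Satisfiable

(p) alone gives p = true.
(NOT r) alone gives r = false.
(s) alone gives s = true.
(NOT t) alone gives t = false.
Every clause is now satisfied; q is unconstrained.
A satisfying assignment: p=true,  q=true,  r=false,  s=true,  t=false.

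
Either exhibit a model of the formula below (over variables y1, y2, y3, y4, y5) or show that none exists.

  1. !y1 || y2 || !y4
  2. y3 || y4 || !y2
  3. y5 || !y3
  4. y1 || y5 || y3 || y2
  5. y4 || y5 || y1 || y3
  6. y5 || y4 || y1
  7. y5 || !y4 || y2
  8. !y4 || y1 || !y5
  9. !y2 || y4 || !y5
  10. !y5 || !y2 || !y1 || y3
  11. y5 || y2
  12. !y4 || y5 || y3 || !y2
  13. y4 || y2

Try y5 = true.
Try y4 = true.
Unit clause (y1) forces y1 = true.
Unit clause (y2) forces y2 = true.
Unit clause (y3) forces y3 = true.
Every clause now holds.

y1=true, y2=true, y3=true, y4=true, y5=true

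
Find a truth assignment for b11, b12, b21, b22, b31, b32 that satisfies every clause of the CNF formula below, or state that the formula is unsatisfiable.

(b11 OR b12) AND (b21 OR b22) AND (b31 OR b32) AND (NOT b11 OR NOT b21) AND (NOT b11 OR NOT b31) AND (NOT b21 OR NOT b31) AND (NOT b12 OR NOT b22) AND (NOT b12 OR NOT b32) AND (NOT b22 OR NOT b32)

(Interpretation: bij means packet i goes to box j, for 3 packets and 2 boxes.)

Case b11 = true:
From the singleton clause (NOT b21), b21 = false.
From the singleton clause (b22), b22 = true.
From the singleton clause (NOT b31), b31 = false.
From the singleton clause (b32), b32 = true.
But (NOT b32) is also a unit clause — contradiction.
Backtrack on b11: now try b11 = false.
From the singleton clause (b12), b12 = true.
From the singleton clause (NOT b22), b22 = false.
From the singleton clause (b21), b21 = true.
From the singleton clause (NOT b31), b31 = false.
From the singleton clause (b32), b32 = true.
But (NOT b32) is also a unit clause — contradiction.
Neither b11 = true nor b11 = false works.

UNSATISFIABLE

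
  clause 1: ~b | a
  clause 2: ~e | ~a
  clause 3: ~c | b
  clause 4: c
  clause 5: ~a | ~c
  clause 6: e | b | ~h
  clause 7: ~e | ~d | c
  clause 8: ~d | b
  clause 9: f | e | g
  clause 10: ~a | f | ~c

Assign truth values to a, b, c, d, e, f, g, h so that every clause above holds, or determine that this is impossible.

From the singleton clause (c), c = 1.
From the singleton clause (b), b = 1.
From the singleton clause (a), a = 1.
That conflicts with the unit clause (~a).

UNSATISFIABLE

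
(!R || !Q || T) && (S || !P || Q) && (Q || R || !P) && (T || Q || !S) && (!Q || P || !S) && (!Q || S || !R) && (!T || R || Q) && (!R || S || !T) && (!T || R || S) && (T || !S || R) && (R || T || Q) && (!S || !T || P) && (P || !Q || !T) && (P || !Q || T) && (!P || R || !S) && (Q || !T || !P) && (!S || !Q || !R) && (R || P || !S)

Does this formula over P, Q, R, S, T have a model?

Branch on R: set R = false.
Branch on Q: set Q = true.
Branch on P: set P = true.
Unit clause (!S) forces S = false.
Unit clause (!T) forces T = false.
Every clause now holds.
A satisfying assignment: P ↦ true; Q ↦ true; R ↦ false; S ↦ false; T ↦ false.

Yes, satisfiable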